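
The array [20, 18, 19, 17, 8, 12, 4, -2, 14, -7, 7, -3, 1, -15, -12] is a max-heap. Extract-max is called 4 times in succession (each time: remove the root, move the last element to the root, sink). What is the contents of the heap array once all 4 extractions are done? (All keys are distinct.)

[14, 8, 12, -2, 7, 1, 4, -12, -15, -7, -3]

extract-max #1 returns 20:
  remove root 20; move last element -12 to root → [-12, 18, 19, 17, 8, 12, 4, -2, 14, -7, 7, -3, 1, -15]
  -12 vs larger child 19 at index 2, swap → [19, 18, -12, 17, 8, 12, 4, -2, 14, -7, 7, -3, 1, -15]
  -12 vs larger child 12 at index 5, swap → [19, 18, 12, 17, 8, -12, 4, -2, 14, -7, 7, -3, 1, -15]
  -12 vs larger child 1 at index 12, swap → [19, 18, 12, 17, 8, 1, 4, -2, 14, -7, 7, -3, -12, -15]
extract-max #2 returns 19:
  remove root 19; move last element -15 to root → [-15, 18, 12, 17, 8, 1, 4, -2, 14, -7, 7, -3, -12]
  -15 vs larger child 18 at index 1, swap → [18, -15, 12, 17, 8, 1, 4, -2, 14, -7, 7, -3, -12]
  -15 vs larger child 17 at index 3, swap → [18, 17, 12, -15, 8, 1, 4, -2, 14, -7, 7, -3, -12]
  -15 vs larger child 14 at index 8, swap → [18, 17, 12, 14, 8, 1, 4, -2, -15, -7, 7, -3, -12]
extract-max #3 returns 18:
  remove root 18; move last element -12 to root → [-12, 17, 12, 14, 8, 1, 4, -2, -15, -7, 7, -3]
  -12 vs larger child 17 at index 1, swap → [17, -12, 12, 14, 8, 1, 4, -2, -15, -7, 7, -3]
  -12 vs larger child 14 at index 3, swap → [17, 14, 12, -12, 8, 1, 4, -2, -15, -7, 7, -3]
  -12 vs larger child -2 at index 7, swap → [17, 14, 12, -2, 8, 1, 4, -12, -15, -7, 7, -3]
extract-max #4 returns 17:
  remove root 17; move last element -3 to root → [-3, 14, 12, -2, 8, 1, 4, -12, -15, -7, 7]
  -3 vs larger child 14 at index 1, swap → [14, -3, 12, -2, 8, 1, 4, -12, -15, -7, 7]
  -3 vs larger child 8 at index 4, swap → [14, 8, 12, -2, -3, 1, 4, -12, -15, -7, 7]
  -3 vs larger child 7 at index 10, swap → [14, 8, 12, -2, 7, 1, 4, -12, -15, -7, -3]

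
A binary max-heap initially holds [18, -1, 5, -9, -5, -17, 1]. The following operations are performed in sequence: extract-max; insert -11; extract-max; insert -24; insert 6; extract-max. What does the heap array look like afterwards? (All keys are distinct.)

extract-max → returns 18:
  remove root 18; move last element 1 to root → [1, -1, 5, -9, -5, -17]
  1 vs larger child 5 at index 2, swap → [5, -1, 1, -9, -5, -17]
insert -11:
  append -11 at index 6 → [5, -1, 1, -9, -5, -17, -11] (no swap needed)
extract-max → returns 5:
  remove root 5; move last element -11 to root → [-11, -1, 1, -9, -5, -17]
  -11 vs larger child 1 at index 2, swap → [1, -1, -11, -9, -5, -17]
insert -24:
  append -24 at index 6 → [1, -1, -11, -9, -5, -17, -24] (no swap needed)
insert 6:
  append 6 at index 7 → [1, -1, -11, -9, -5, -17, -24, 6]
  6 > parent -9 at index 3, swap → [1, -1, -11, 6, -5, -17, -24, -9]
  6 > parent -1 at index 1, swap → [1, 6, -11, -1, -5, -17, -24, -9]
  6 > parent 1 at index 0, swap → [6, 1, -11, -1, -5, -17, -24, -9]
extract-max → returns 6:
  remove root 6; move last element -9 to root → [-9, 1, -11, -1, -5, -17, -24]
  -9 vs larger child 1 at index 1, swap → [1, -9, -11, -1, -5, -17, -24]
  -9 vs larger child -1 at index 3, swap → [1, -1, -11, -9, -5, -17, -24]

[1, -1, -11, -9, -5, -17, -24]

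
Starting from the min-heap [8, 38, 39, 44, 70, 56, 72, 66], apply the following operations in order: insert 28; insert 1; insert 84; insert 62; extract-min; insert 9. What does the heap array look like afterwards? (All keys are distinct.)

[8, 28, 9, 38, 62, 39, 72, 66, 44, 70, 84, 56]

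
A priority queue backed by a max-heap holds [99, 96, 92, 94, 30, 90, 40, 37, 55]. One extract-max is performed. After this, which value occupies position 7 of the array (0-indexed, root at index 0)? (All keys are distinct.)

remove root 99; move last element 55 to root → [55, 96, 92, 94, 30, 90, 40, 37]
55 vs larger child 96 at index 1, swap → [96, 55, 92, 94, 30, 90, 40, 37]
55 vs larger child 94 at index 3, swap → [96, 94, 92, 55, 30, 90, 40, 37]
resulting array: [96, 94, 92, 55, 30, 90, 40, 37]

37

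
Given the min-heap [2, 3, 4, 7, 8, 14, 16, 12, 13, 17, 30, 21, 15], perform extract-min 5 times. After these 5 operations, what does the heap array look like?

[12, 13, 14, 15, 17, 21, 16, 30]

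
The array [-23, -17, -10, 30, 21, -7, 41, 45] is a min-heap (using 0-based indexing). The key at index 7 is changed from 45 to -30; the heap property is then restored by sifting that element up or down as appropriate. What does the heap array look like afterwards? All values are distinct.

[-30, -23, -10, -17, 21, -7, 41, 30]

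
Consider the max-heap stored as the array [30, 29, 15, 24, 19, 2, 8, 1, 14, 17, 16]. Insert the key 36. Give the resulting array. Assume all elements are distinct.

append 36 at index 11 → [30, 29, 15, 24, 19, 2, 8, 1, 14, 17, 16, 36]
36 > parent 2 at index 5, swap → [30, 29, 15, 24, 19, 36, 8, 1, 14, 17, 16, 2]
36 > parent 15 at index 2, swap → [30, 29, 36, 24, 19, 15, 8, 1, 14, 17, 16, 2]
36 > parent 30 at index 0, swap → [36, 29, 30, 24, 19, 15, 8, 1, 14, 17, 16, 2]

[36, 29, 30, 24, 19, 15, 8, 1, 14, 17, 16, 2]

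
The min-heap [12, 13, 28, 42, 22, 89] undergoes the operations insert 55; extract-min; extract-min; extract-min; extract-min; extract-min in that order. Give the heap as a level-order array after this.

insert 55:
  append 55 at index 6 → [12, 13, 28, 42, 22, 89, 55] (no swap needed)
extract-min → returns 12:
  remove root 12; move last element 55 to root → [55, 13, 28, 42, 22, 89]
  55 vs smaller child 13 at index 1, swap → [13, 55, 28, 42, 22, 89]
  55 vs smaller child 22 at index 4, swap → [13, 22, 28, 42, 55, 89]
extract-min → returns 13:
  remove root 13; move last element 89 to root → [89, 22, 28, 42, 55]
  89 vs smaller child 22 at index 1, swap → [22, 89, 28, 42, 55]
  89 vs smaller child 42 at index 3, swap → [22, 42, 28, 89, 55]
extract-min → returns 22:
  remove root 22; move last element 55 to root → [55, 42, 28, 89]
  55 vs smaller child 28 at index 2, swap → [28, 42, 55, 89]
extract-min → returns 28:
  remove root 28; move last element 89 to root → [89, 42, 55]
  89 vs smaller child 42 at index 1, swap → [42, 89, 55]
extract-min → returns 42:
  remove root 42; move last element 55 to root → [55, 89] (no swap needed)

[55, 89]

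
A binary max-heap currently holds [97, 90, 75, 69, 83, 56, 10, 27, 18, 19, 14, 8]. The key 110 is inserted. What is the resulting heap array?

[110, 90, 97, 69, 83, 75, 10, 27, 18, 19, 14, 8, 56]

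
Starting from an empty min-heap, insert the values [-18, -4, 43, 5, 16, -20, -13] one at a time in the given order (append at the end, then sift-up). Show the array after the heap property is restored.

[-20, -4, -18, 5, 16, 43, -13]

Insert -18:
  append -18 at index 0 → [-18] (no swap needed)
Insert -4:
  append -4 at index 1 → [-18, -4] (no swap needed)
Insert 43:
  append 43 at index 2 → [-18, -4, 43] (no swap needed)
Insert 5:
  append 5 at index 3 → [-18, -4, 43, 5] (no swap needed)
Insert 16:
  append 16 at index 4 → [-18, -4, 43, 5, 16] (no swap needed)
Insert -20:
  append -20 at index 5 → [-18, -4, 43, 5, 16, -20]
  -20 < parent 43 at index 2, swap → [-18, -4, -20, 5, 16, 43]
  -20 < parent -18 at index 0, swap → [-20, -4, -18, 5, 16, 43]
Insert -13:
  append -13 at index 6 → [-20, -4, -18, 5, 16, 43, -13] (no swap needed)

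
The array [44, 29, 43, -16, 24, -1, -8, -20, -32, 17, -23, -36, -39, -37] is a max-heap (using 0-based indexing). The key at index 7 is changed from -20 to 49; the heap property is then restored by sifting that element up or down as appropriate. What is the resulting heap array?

set index 7 from -20 to 49 → [44, 29, 43, -16, 24, -1, -8, 49, -32, 17, -23, -36, -39, -37]
49 > parent -16 at index 3, swap → [44, 29, 43, 49, 24, -1, -8, -16, -32, 17, -23, -36, -39, -37]
49 > parent 29 at index 1, swap → [44, 49, 43, 29, 24, -1, -8, -16, -32, 17, -23, -36, -39, -37]
49 > parent 44 at index 0, swap → [49, 44, 43, 29, 24, -1, -8, -16, -32, 17, -23, -36, -39, -37]

[49, 44, 43, 29, 24, -1, -8, -16, -32, 17, -23, -36, -39, -37]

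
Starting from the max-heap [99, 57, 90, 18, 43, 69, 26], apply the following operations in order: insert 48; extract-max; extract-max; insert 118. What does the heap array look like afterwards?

insert 48:
  append 48 at index 7 → [99, 57, 90, 18, 43, 69, 26, 48]
  48 > parent 18 at index 3, swap → [99, 57, 90, 48, 43, 69, 26, 18]
extract-max → returns 99:
  remove root 99; move last element 18 to root → [18, 57, 90, 48, 43, 69, 26]
  18 vs larger child 90 at index 2, swap → [90, 57, 18, 48, 43, 69, 26]
  18 vs larger child 69 at index 5, swap → [90, 57, 69, 48, 43, 18, 26]
extract-max → returns 90:
  remove root 90; move last element 26 to root → [26, 57, 69, 48, 43, 18]
  26 vs larger child 69 at index 2, swap → [69, 57, 26, 48, 43, 18]
insert 118:
  append 118 at index 6 → [69, 57, 26, 48, 43, 18, 118]
  118 > parent 26 at index 2, swap → [69, 57, 118, 48, 43, 18, 26]
  118 > parent 69 at index 0, swap → [118, 57, 69, 48, 43, 18, 26]

[118, 57, 69, 48, 43, 18, 26]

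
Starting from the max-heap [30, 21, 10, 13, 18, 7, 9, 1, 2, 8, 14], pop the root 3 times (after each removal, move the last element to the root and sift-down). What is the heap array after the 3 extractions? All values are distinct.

extract-max #1 returns 30:
  remove root 30; move last element 14 to root → [14, 21, 10, 13, 18, 7, 9, 1, 2, 8]
  14 vs larger child 21 at index 1, swap → [21, 14, 10, 13, 18, 7, 9, 1, 2, 8]
  14 vs larger child 18 at index 4, swap → [21, 18, 10, 13, 14, 7, 9, 1, 2, 8]
extract-max #2 returns 21:
  remove root 21; move last element 8 to root → [8, 18, 10, 13, 14, 7, 9, 1, 2]
  8 vs larger child 18 at index 1, swap → [18, 8, 10, 13, 14, 7, 9, 1, 2]
  8 vs larger child 14 at index 4, swap → [18, 14, 10, 13, 8, 7, 9, 1, 2]
extract-max #3 returns 18:
  remove root 18; move last element 2 to root → [2, 14, 10, 13, 8, 7, 9, 1]
  2 vs larger child 14 at index 1, swap → [14, 2, 10, 13, 8, 7, 9, 1]
  2 vs larger child 13 at index 3, swap → [14, 13, 10, 2, 8, 7, 9, 1]

[14, 13, 10, 2, 8, 7, 9, 1]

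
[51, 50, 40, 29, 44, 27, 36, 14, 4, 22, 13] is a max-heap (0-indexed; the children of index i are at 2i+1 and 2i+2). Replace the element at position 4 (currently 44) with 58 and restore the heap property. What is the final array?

set index 4 from 44 to 58 → [51, 50, 40, 29, 58, 27, 36, 14, 4, 22, 13]
58 > parent 50 at index 1, swap → [51, 58, 40, 29, 50, 27, 36, 14, 4, 22, 13]
58 > parent 51 at index 0, swap → [58, 51, 40, 29, 50, 27, 36, 14, 4, 22, 13]

[58, 51, 40, 29, 50, 27, 36, 14, 4, 22, 13]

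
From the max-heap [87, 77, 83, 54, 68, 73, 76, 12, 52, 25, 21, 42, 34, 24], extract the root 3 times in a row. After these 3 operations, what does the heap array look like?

extract-max #1 returns 87:
  remove root 87; move last element 24 to root → [24, 77, 83, 54, 68, 73, 76, 12, 52, 25, 21, 42, 34]
  24 vs larger child 83 at index 2, swap → [83, 77, 24, 54, 68, 73, 76, 12, 52, 25, 21, 42, 34]
  24 vs larger child 76 at index 6, swap → [83, 77, 76, 54, 68, 73, 24, 12, 52, 25, 21, 42, 34]
extract-max #2 returns 83:
  remove root 83; move last element 34 to root → [34, 77, 76, 54, 68, 73, 24, 12, 52, 25, 21, 42]
  34 vs larger child 77 at index 1, swap → [77, 34, 76, 54, 68, 73, 24, 12, 52, 25, 21, 42]
  34 vs larger child 68 at index 4, swap → [77, 68, 76, 54, 34, 73, 24, 12, 52, 25, 21, 42]
extract-max #3 returns 77:
  remove root 77; move last element 42 to root → [42, 68, 76, 54, 34, 73, 24, 12, 52, 25, 21]
  42 vs larger child 76 at index 2, swap → [76, 68, 42, 54, 34, 73, 24, 12, 52, 25, 21]
  42 vs larger child 73 at index 5, swap → [76, 68, 73, 54, 34, 42, 24, 12, 52, 25, 21]

[76, 68, 73, 54, 34, 42, 24, 12, 52, 25, 21]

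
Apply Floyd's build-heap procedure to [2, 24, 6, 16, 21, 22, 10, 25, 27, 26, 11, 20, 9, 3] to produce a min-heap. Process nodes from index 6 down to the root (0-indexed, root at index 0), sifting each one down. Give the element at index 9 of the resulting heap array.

26

sift down from index 6:
  10 vs only child 3 at index 13, swap → [2, 24, 6, 16, 21, 22, 3, 25, 27, 26, 11, 20, 9, 10]
sift down from index 5:
  22 vs smaller child 9 at index 12, swap → [2, 24, 6, 16, 21, 9, 3, 25, 27, 26, 11, 20, 22, 10]
sift down from index 4:
  21 vs smaller child 11 at index 10, swap → [2, 24, 6, 16, 11, 9, 3, 25, 27, 26, 21, 20, 22, 10]
sift down from index 3: already satisfies heap property
sift down from index 2:
  6 vs smaller child 3 at index 6, swap → [2, 24, 3, 16, 11, 9, 6, 25, 27, 26, 21, 20, 22, 10]
sift down from index 1:
  24 vs smaller child 11 at index 4, swap → [2, 11, 3, 16, 24, 9, 6, 25, 27, 26, 21, 20, 22, 10]
  24 vs smaller child 21 at index 10, swap → [2, 11, 3, 16, 21, 9, 6, 25, 27, 26, 24, 20, 22, 10]
sift down from index 0: already satisfies heap property
resulting array: [2, 11, 3, 16, 21, 9, 6, 25, 27, 26, 24, 20, 22, 10]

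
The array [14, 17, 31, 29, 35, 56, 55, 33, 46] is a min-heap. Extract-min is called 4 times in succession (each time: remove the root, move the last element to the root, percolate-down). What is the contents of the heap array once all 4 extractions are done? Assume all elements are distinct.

extract-min #1 returns 14:
  remove root 14; move last element 46 to root → [46, 17, 31, 29, 35, 56, 55, 33]
  46 vs smaller child 17 at index 1, swap → [17, 46, 31, 29, 35, 56, 55, 33]
  46 vs smaller child 29 at index 3, swap → [17, 29, 31, 46, 35, 56, 55, 33]
  46 vs only child 33 at index 7, swap → [17, 29, 31, 33, 35, 56, 55, 46]
extract-min #2 returns 17:
  remove root 17; move last element 46 to root → [46, 29, 31, 33, 35, 56, 55]
  46 vs smaller child 29 at index 1, swap → [29, 46, 31, 33, 35, 56, 55]
  46 vs smaller child 33 at index 3, swap → [29, 33, 31, 46, 35, 56, 55]
extract-min #3 returns 29:
  remove root 29; move last element 55 to root → [55, 33, 31, 46, 35, 56]
  55 vs smaller child 31 at index 2, swap → [31, 33, 55, 46, 35, 56]
extract-min #4 returns 31:
  remove root 31; move last element 56 to root → [56, 33, 55, 46, 35]
  56 vs smaller child 33 at index 1, swap → [33, 56, 55, 46, 35]
  56 vs smaller child 35 at index 4, swap → [33, 35, 55, 46, 56]

[33, 35, 55, 46, 56]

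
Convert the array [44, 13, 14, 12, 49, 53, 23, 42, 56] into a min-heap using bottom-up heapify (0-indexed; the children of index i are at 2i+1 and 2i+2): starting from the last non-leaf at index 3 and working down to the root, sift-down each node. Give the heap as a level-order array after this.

[12, 13, 14, 42, 49, 53, 23, 44, 56]

sift down from index 3: already satisfies heap property
sift down from index 2: already satisfies heap property
sift down from index 1:
  13 vs smaller child 12 at index 3, swap → [44, 12, 14, 13, 49, 53, 23, 42, 56]
sift down from index 0:
  44 vs smaller child 12 at index 1, swap → [12, 44, 14, 13, 49, 53, 23, 42, 56]
  44 vs smaller child 13 at index 3, swap → [12, 13, 14, 44, 49, 53, 23, 42, 56]
  44 vs smaller child 42 at index 7, swap → [12, 13, 14, 42, 49, 53, 23, 44, 56]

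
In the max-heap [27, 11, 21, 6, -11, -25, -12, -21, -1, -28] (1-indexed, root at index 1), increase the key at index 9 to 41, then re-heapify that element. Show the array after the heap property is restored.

[41, 27, 21, 11, -11, -25, -12, -21, 6, -28]

set index 9 from -1 to 41 → [27, 11, 21, 6, -11, -25, -12, -21, 41, -28]
41 > parent 6 at index 4, swap → [27, 11, 21, 41, -11, -25, -12, -21, 6, -28]
41 > parent 11 at index 2, swap → [27, 41, 21, 11, -11, -25, -12, -21, 6, -28]
41 > parent 27 at index 1, swap → [41, 27, 21, 11, -11, -25, -12, -21, 6, -28]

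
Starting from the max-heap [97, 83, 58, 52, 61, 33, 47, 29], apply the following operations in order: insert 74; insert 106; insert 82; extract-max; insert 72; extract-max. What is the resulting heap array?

[83, 82, 58, 74, 72, 33, 47, 29, 52, 61]

insert 74:
  append 74 at index 8 → [97, 83, 58, 52, 61, 33, 47, 29, 74]
  74 > parent 52 at index 3, swap → [97, 83, 58, 74, 61, 33, 47, 29, 52]
insert 106:
  append 106 at index 9 → [97, 83, 58, 74, 61, 33, 47, 29, 52, 106]
  106 > parent 61 at index 4, swap → [97, 83, 58, 74, 106, 33, 47, 29, 52, 61]
  106 > parent 83 at index 1, swap → [97, 106, 58, 74, 83, 33, 47, 29, 52, 61]
  106 > parent 97 at index 0, swap → [106, 97, 58, 74, 83, 33, 47, 29, 52, 61]
insert 82:
  append 82 at index 10 → [106, 97, 58, 74, 83, 33, 47, 29, 52, 61, 82] (no swap needed)
extract-max → returns 106:
  remove root 106; move last element 82 to root → [82, 97, 58, 74, 83, 33, 47, 29, 52, 61]
  82 vs larger child 97 at index 1, swap → [97, 82, 58, 74, 83, 33, 47, 29, 52, 61]
  82 vs larger child 83 at index 4, swap → [97, 83, 58, 74, 82, 33, 47, 29, 52, 61]
insert 72:
  append 72 at index 10 → [97, 83, 58, 74, 82, 33, 47, 29, 52, 61, 72] (no swap needed)
extract-max → returns 97:
  remove root 97; move last element 72 to root → [72, 83, 58, 74, 82, 33, 47, 29, 52, 61]
  72 vs larger child 83 at index 1, swap → [83, 72, 58, 74, 82, 33, 47, 29, 52, 61]
  72 vs larger child 82 at index 4, swap → [83, 82, 58, 74, 72, 33, 47, 29, 52, 61]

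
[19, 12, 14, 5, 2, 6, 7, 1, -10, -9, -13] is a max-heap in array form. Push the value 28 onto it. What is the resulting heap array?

[28, 12, 19, 5, 2, 14, 7, 1, -10, -9, -13, 6]

append 28 at index 11 → [19, 12, 14, 5, 2, 6, 7, 1, -10, -9, -13, 28]
28 > parent 6 at index 5, swap → [19, 12, 14, 5, 2, 28, 7, 1, -10, -9, -13, 6]
28 > parent 14 at index 2, swap → [19, 12, 28, 5, 2, 14, 7, 1, -10, -9, -13, 6]
28 > parent 19 at index 0, swap → [28, 12, 19, 5, 2, 14, 7, 1, -10, -9, -13, 6]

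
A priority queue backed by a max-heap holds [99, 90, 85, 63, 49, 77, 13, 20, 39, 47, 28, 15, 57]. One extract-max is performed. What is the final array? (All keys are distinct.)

remove root 99; move last element 57 to root → [57, 90, 85, 63, 49, 77, 13, 20, 39, 47, 28, 15]
57 vs larger child 90 at index 1, swap → [90, 57, 85, 63, 49, 77, 13, 20, 39, 47, 28, 15]
57 vs larger child 63 at index 3, swap → [90, 63, 85, 57, 49, 77, 13, 20, 39, 47, 28, 15]

[90, 63, 85, 57, 49, 77, 13, 20, 39, 47, 28, 15]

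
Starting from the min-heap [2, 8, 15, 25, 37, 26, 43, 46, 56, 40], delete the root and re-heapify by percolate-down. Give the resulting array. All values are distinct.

[8, 25, 15, 40, 37, 26, 43, 46, 56]

remove root 2; move last element 40 to root → [40, 8, 15, 25, 37, 26, 43, 46, 56]
40 vs smaller child 8 at index 1, swap → [8, 40, 15, 25, 37, 26, 43, 46, 56]
40 vs smaller child 25 at index 3, swap → [8, 25, 15, 40, 37, 26, 43, 46, 56]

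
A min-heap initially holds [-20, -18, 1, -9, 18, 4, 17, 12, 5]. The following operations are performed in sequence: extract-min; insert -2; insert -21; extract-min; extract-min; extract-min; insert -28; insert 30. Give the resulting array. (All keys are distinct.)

[-28, -2, 1, 5, 18, 4, 17, 12, 30]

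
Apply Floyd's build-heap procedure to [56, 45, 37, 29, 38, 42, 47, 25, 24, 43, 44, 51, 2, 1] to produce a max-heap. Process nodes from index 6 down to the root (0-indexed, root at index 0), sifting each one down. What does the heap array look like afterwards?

[56, 45, 51, 29, 44, 42, 47, 25, 24, 43, 38, 37, 2, 1]

sift down from index 6: already satisfies heap property
sift down from index 5:
  42 vs larger child 51 at index 11, swap → [56, 45, 37, 29, 38, 51, 47, 25, 24, 43, 44, 42, 2, 1]
sift down from index 4:
  38 vs larger child 44 at index 10, swap → [56, 45, 37, 29, 44, 51, 47, 25, 24, 43, 38, 42, 2, 1]
sift down from index 3: already satisfies heap property
sift down from index 2:
  37 vs larger child 51 at index 5, swap → [56, 45, 51, 29, 44, 37, 47, 25, 24, 43, 38, 42, 2, 1]
  37 vs larger child 42 at index 11, swap → [56, 45, 51, 29, 44, 42, 47, 25, 24, 43, 38, 37, 2, 1]
sift down from index 1: already satisfies heap property
sift down from index 0: already satisfies heap property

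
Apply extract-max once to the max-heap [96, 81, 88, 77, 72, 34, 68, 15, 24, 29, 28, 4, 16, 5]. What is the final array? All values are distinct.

[88, 81, 68, 77, 72, 34, 5, 15, 24, 29, 28, 4, 16]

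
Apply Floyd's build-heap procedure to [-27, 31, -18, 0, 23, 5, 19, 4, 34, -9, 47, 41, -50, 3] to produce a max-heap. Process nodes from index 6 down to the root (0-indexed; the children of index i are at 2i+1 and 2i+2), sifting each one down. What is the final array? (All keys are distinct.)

sift down from index 6: already satisfies heap property
sift down from index 5:
  5 vs larger child 41 at index 11, swap → [-27, 31, -18, 0, 23, 41, 19, 4, 34, -9, 47, 5, -50, 3]
sift down from index 4:
  23 vs larger child 47 at index 10, swap → [-27, 31, -18, 0, 47, 41, 19, 4, 34, -9, 23, 5, -50, 3]
sift down from index 3:
  0 vs larger child 34 at index 8, swap → [-27, 31, -18, 34, 47, 41, 19, 4, 0, -9, 23, 5, -50, 3]
sift down from index 2:
  -18 vs larger child 41 at index 5, swap → [-27, 31, 41, 34, 47, -18, 19, 4, 0, -9, 23, 5, -50, 3]
  -18 vs larger child 5 at index 11, swap → [-27, 31, 41, 34, 47, 5, 19, 4, 0, -9, 23, -18, -50, 3]
sift down from index 1:
  31 vs larger child 47 at index 4, swap → [-27, 47, 41, 34, 31, 5, 19, 4, 0, -9, 23, -18, -50, 3]
sift down from index 0:
  -27 vs larger child 47 at index 1, swap → [47, -27, 41, 34, 31, 5, 19, 4, 0, -9, 23, -18, -50, 3]
  -27 vs larger child 34 at index 3, swap → [47, 34, 41, -27, 31, 5, 19, 4, 0, -9, 23, -18, -50, 3]
  -27 vs larger child 4 at index 7, swap → [47, 34, 41, 4, 31, 5, 19, -27, 0, -9, 23, -18, -50, 3]

[47, 34, 41, 4, 31, 5, 19, -27, 0, -9, 23, -18, -50, 3]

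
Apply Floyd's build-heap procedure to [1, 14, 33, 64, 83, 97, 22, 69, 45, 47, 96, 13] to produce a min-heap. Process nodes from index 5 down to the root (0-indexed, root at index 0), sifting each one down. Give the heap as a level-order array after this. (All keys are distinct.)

[1, 14, 13, 45, 47, 33, 22, 69, 64, 83, 96, 97]

sift down from index 5:
  97 vs only child 13 at index 11, swap → [1, 14, 33, 64, 83, 13, 22, 69, 45, 47, 96, 97]
sift down from index 4:
  83 vs smaller child 47 at index 9, swap → [1, 14, 33, 64, 47, 13, 22, 69, 45, 83, 96, 97]
sift down from index 3:
  64 vs smaller child 45 at index 8, swap → [1, 14, 33, 45, 47, 13, 22, 69, 64, 83, 96, 97]
sift down from index 2:
  33 vs smaller child 13 at index 5, swap → [1, 14, 13, 45, 47, 33, 22, 69, 64, 83, 96, 97]
sift down from index 1: already satisfies heap property
sift down from index 0: already satisfies heap property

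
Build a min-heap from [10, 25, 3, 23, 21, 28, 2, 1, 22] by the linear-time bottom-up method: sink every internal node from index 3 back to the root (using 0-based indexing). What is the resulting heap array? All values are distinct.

[1, 10, 2, 22, 21, 28, 3, 23, 25]

sift down from index 3:
  23 vs smaller child 1 at index 7, swap → [10, 25, 3, 1, 21, 28, 2, 23, 22]
sift down from index 2:
  3 vs smaller child 2 at index 6, swap → [10, 25, 2, 1, 21, 28, 3, 23, 22]
sift down from index 1:
  25 vs smaller child 1 at index 3, swap → [10, 1, 2, 25, 21, 28, 3, 23, 22]
  25 vs smaller child 22 at index 8, swap → [10, 1, 2, 22, 21, 28, 3, 23, 25]
sift down from index 0:
  10 vs smaller child 1 at index 1, swap → [1, 10, 2, 22, 21, 28, 3, 23, 25]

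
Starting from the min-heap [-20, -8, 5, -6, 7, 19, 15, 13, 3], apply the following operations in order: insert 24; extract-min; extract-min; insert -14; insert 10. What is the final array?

[-14, -6, 5, 3, 7, 19, 15, 24, 13, 10]

insert 24:
  append 24 at index 9 → [-20, -8, 5, -6, 7, 19, 15, 13, 3, 24] (no swap needed)
extract-min → returns -20:
  remove root -20; move last element 24 to root → [24, -8, 5, -6, 7, 19, 15, 13, 3]
  24 vs smaller child -8 at index 1, swap → [-8, 24, 5, -6, 7, 19, 15, 13, 3]
  24 vs smaller child -6 at index 3, swap → [-8, -6, 5, 24, 7, 19, 15, 13, 3]
  24 vs smaller child 3 at index 8, swap → [-8, -6, 5, 3, 7, 19, 15, 13, 24]
extract-min → returns -8:
  remove root -8; move last element 24 to root → [24, -6, 5, 3, 7, 19, 15, 13]
  24 vs smaller child -6 at index 1, swap → [-6, 24, 5, 3, 7, 19, 15, 13]
  24 vs smaller child 3 at index 3, swap → [-6, 3, 5, 24, 7, 19, 15, 13]
  24 vs only child 13 at index 7, swap → [-6, 3, 5, 13, 7, 19, 15, 24]
insert -14:
  append -14 at index 8 → [-6, 3, 5, 13, 7, 19, 15, 24, -14]
  -14 < parent 13 at index 3, swap → [-6, 3, 5, -14, 7, 19, 15, 24, 13]
  -14 < parent 3 at index 1, swap → [-6, -14, 5, 3, 7, 19, 15, 24, 13]
  -14 < parent -6 at index 0, swap → [-14, -6, 5, 3, 7, 19, 15, 24, 13]
insert 10:
  append 10 at index 9 → [-14, -6, 5, 3, 7, 19, 15, 24, 13, 10] (no swap needed)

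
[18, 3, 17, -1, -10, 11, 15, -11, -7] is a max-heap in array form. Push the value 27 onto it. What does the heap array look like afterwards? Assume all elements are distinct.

[27, 18, 17, -1, 3, 11, 15, -11, -7, -10]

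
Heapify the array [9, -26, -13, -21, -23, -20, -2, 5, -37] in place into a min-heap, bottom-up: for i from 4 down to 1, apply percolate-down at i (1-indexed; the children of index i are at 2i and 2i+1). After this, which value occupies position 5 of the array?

-23

sift down from index 4:
  -21 vs smaller child -37 at index 9, swap → [9, -26, -13, -37, -23, -20, -2, 5, -21]
sift down from index 3:
  -13 vs smaller child -20 at index 6, swap → [9, -26, -20, -37, -23, -13, -2, 5, -21]
sift down from index 2:
  -26 vs smaller child -37 at index 4, swap → [9, -37, -20, -26, -23, -13, -2, 5, -21]
sift down from index 1:
  9 vs smaller child -37 at index 2, swap → [-37, 9, -20, -26, -23, -13, -2, 5, -21]
  9 vs smaller child -26 at index 4, swap → [-37, -26, -20, 9, -23, -13, -2, 5, -21]
  9 vs smaller child -21 at index 9, swap → [-37, -26, -20, -21, -23, -13, -2, 5, 9]
resulting array: [-37, -26, -20, -21, -23, -13, -2, 5, 9]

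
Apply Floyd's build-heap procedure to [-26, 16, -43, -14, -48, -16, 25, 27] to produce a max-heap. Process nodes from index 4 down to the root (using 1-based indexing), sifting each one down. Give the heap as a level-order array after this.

sift down from index 4:
  -14 vs only child 27 at index 8, swap → [-26, 16, -43, 27, -48, -16, 25, -14]
sift down from index 3:
  -43 vs larger child 25 at index 7, swap → [-26, 16, 25, 27, -48, -16, -43, -14]
sift down from index 2:
  16 vs larger child 27 at index 4, swap → [-26, 27, 25, 16, -48, -16, -43, -14]
sift down from index 1:
  -26 vs larger child 27 at index 2, swap → [27, -26, 25, 16, -48, -16, -43, -14]
  -26 vs larger child 16 at index 4, swap → [27, 16, 25, -26, -48, -16, -43, -14]
  -26 vs only child -14 at index 8, swap → [27, 16, 25, -14, -48, -16, -43, -26]

[27, 16, 25, -14, -48, -16, -43, -26]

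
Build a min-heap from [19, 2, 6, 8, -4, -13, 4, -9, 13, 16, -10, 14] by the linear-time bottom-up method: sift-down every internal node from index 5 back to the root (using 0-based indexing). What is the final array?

[-13, -10, 4, -9, -4, 6, 19, 8, 13, 16, 2, 14]

sift down from index 5: already satisfies heap property
sift down from index 4:
  -4 vs smaller child -10 at index 10, swap → [19, 2, 6, 8, -10, -13, 4, -9, 13, 16, -4, 14]
sift down from index 3:
  8 vs smaller child -9 at index 7, swap → [19, 2, 6, -9, -10, -13, 4, 8, 13, 16, -4, 14]
sift down from index 2:
  6 vs smaller child -13 at index 5, swap → [19, 2, -13, -9, -10, 6, 4, 8, 13, 16, -4, 14]
sift down from index 1:
  2 vs smaller child -10 at index 4, swap → [19, -10, -13, -9, 2, 6, 4, 8, 13, 16, -4, 14]
  2 vs smaller child -4 at index 10, swap → [19, -10, -13, -9, -4, 6, 4, 8, 13, 16, 2, 14]
sift down from index 0:
  19 vs smaller child -13 at index 2, swap → [-13, -10, 19, -9, -4, 6, 4, 8, 13, 16, 2, 14]
  19 vs smaller child 4 at index 6, swap → [-13, -10, 4, -9, -4, 6, 19, 8, 13, 16, 2, 14]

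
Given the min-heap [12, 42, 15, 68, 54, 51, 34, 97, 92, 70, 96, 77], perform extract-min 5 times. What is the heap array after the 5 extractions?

[54, 68, 77, 97, 70, 96, 92]

extract-min #1 returns 12:
  remove root 12; move last element 77 to root → [77, 42, 15, 68, 54, 51, 34, 97, 92, 70, 96]
  77 vs smaller child 15 at index 2, swap → [15, 42, 77, 68, 54, 51, 34, 97, 92, 70, 96]
  77 vs smaller child 34 at index 6, swap → [15, 42, 34, 68, 54, 51, 77, 97, 92, 70, 96]
extract-min #2 returns 15:
  remove root 15; move last element 96 to root → [96, 42, 34, 68, 54, 51, 77, 97, 92, 70]
  96 vs smaller child 34 at index 2, swap → [34, 42, 96, 68, 54, 51, 77, 97, 92, 70]
  96 vs smaller child 51 at index 5, swap → [34, 42, 51, 68, 54, 96, 77, 97, 92, 70]
extract-min #3 returns 34:
  remove root 34; move last element 70 to root → [70, 42, 51, 68, 54, 96, 77, 97, 92]
  70 vs smaller child 42 at index 1, swap → [42, 70, 51, 68, 54, 96, 77, 97, 92]
  70 vs smaller child 54 at index 4, swap → [42, 54, 51, 68, 70, 96, 77, 97, 92]
extract-min #4 returns 42:
  remove root 42; move last element 92 to root → [92, 54, 51, 68, 70, 96, 77, 97]
  92 vs smaller child 51 at index 2, swap → [51, 54, 92, 68, 70, 96, 77, 97]
  92 vs smaller child 77 at index 6, swap → [51, 54, 77, 68, 70, 96, 92, 97]
extract-min #5 returns 51:
  remove root 51; move last element 97 to root → [97, 54, 77, 68, 70, 96, 92]
  97 vs smaller child 54 at index 1, swap → [54, 97, 77, 68, 70, 96, 92]
  97 vs smaller child 68 at index 3, swap → [54, 68, 77, 97, 70, 96, 92]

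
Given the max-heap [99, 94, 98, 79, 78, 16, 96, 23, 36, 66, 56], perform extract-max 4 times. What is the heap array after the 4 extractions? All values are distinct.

[79, 78, 66, 36, 23, 16, 56]

extract-max #1 returns 99:
  remove root 99; move last element 56 to root → [56, 94, 98, 79, 78, 16, 96, 23, 36, 66]
  56 vs larger child 98 at index 2, swap → [98, 94, 56, 79, 78, 16, 96, 23, 36, 66]
  56 vs larger child 96 at index 6, swap → [98, 94, 96, 79, 78, 16, 56, 23, 36, 66]
extract-max #2 returns 98:
  remove root 98; move last element 66 to root → [66, 94, 96, 79, 78, 16, 56, 23, 36]
  66 vs larger child 96 at index 2, swap → [96, 94, 66, 79, 78, 16, 56, 23, 36]
extract-max #3 returns 96:
  remove root 96; move last element 36 to root → [36, 94, 66, 79, 78, 16, 56, 23]
  36 vs larger child 94 at index 1, swap → [94, 36, 66, 79, 78, 16, 56, 23]
  36 vs larger child 79 at index 3, swap → [94, 79, 66, 36, 78, 16, 56, 23]
extract-max #4 returns 94:
  remove root 94; move last element 23 to root → [23, 79, 66, 36, 78, 16, 56]
  23 vs larger child 79 at index 1, swap → [79, 23, 66, 36, 78, 16, 56]
  23 vs larger child 78 at index 4, swap → [79, 78, 66, 36, 23, 16, 56]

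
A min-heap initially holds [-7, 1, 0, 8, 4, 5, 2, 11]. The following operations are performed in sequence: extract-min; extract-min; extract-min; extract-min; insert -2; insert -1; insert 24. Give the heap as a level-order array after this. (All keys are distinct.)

[-2, 4, -1, 11, 8, 5, 24]

extract-min → returns -7:
  remove root -7; move last element 11 to root → [11, 1, 0, 8, 4, 5, 2]
  11 vs smaller child 0 at index 2, swap → [0, 1, 11, 8, 4, 5, 2]
  11 vs smaller child 2 at index 6, swap → [0, 1, 2, 8, 4, 5, 11]
extract-min → returns 0:
  remove root 0; move last element 11 to root → [11, 1, 2, 8, 4, 5]
  11 vs smaller child 1 at index 1, swap → [1, 11, 2, 8, 4, 5]
  11 vs smaller child 4 at index 4, swap → [1, 4, 2, 8, 11, 5]
extract-min → returns 1:
  remove root 1; move last element 5 to root → [5, 4, 2, 8, 11]
  5 vs smaller child 2 at index 2, swap → [2, 4, 5, 8, 11]
extract-min → returns 2:
  remove root 2; move last element 11 to root → [11, 4, 5, 8]
  11 vs smaller child 4 at index 1, swap → [4, 11, 5, 8]
  11 vs only child 8 at index 3, swap → [4, 8, 5, 11]
insert -2:
  append -2 at index 4 → [4, 8, 5, 11, -2]
  -2 < parent 8 at index 1, swap → [4, -2, 5, 11, 8]
  -2 < parent 4 at index 0, swap → [-2, 4, 5, 11, 8]
insert -1:
  append -1 at index 5 → [-2, 4, 5, 11, 8, -1]
  -1 < parent 5 at index 2, swap → [-2, 4, -1, 11, 8, 5]
insert 24:
  append 24 at index 6 → [-2, 4, -1, 11, 8, 5, 24] (no swap needed)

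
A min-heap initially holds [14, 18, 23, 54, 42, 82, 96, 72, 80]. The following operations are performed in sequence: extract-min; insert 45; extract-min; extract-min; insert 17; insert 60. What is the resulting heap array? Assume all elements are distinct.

[17, 42, 54, 45, 80, 82, 96, 72, 60]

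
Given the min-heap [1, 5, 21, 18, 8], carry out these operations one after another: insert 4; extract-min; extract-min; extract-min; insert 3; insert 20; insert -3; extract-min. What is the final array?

[3, 8, 21, 18, 20]

insert 4:
  append 4 at index 5 → [1, 5, 21, 18, 8, 4]
  4 < parent 21 at index 2, swap → [1, 5, 4, 18, 8, 21]
extract-min → returns 1:
  remove root 1; move last element 21 to root → [21, 5, 4, 18, 8]
  21 vs smaller child 4 at index 2, swap → [4, 5, 21, 18, 8]
extract-min → returns 4:
  remove root 4; move last element 8 to root → [8, 5, 21, 18]
  8 vs smaller child 5 at index 1, swap → [5, 8, 21, 18]
extract-min → returns 5:
  remove root 5; move last element 18 to root → [18, 8, 21]
  18 vs smaller child 8 at index 1, swap → [8, 18, 21]
insert 3:
  append 3 at index 3 → [8, 18, 21, 3]
  3 < parent 18 at index 1, swap → [8, 3, 21, 18]
  3 < parent 8 at index 0, swap → [3, 8, 21, 18]
insert 20:
  append 20 at index 4 → [3, 8, 21, 18, 20] (no swap needed)
insert -3:
  append -3 at index 5 → [3, 8, 21, 18, 20, -3]
  -3 < parent 21 at index 2, swap → [3, 8, -3, 18, 20, 21]
  -3 < parent 3 at index 0, swap → [-3, 8, 3, 18, 20, 21]
extract-min → returns -3:
  remove root -3; move last element 21 to root → [21, 8, 3, 18, 20]
  21 vs smaller child 3 at index 2, swap → [3, 8, 21, 18, 20]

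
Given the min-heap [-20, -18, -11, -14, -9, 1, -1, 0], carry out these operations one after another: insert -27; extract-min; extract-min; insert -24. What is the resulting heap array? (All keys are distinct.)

[-24, -18, -11, -14, -9, 1, -1, 0]

insert -27:
  append -27 at index 8 → [-20, -18, -11, -14, -9, 1, -1, 0, -27]
  -27 < parent -14 at index 3, swap → [-20, -18, -11, -27, -9, 1, -1, 0, -14]
  -27 < parent -18 at index 1, swap → [-20, -27, -11, -18, -9, 1, -1, 0, -14]
  -27 < parent -20 at index 0, swap → [-27, -20, -11, -18, -9, 1, -1, 0, -14]
extract-min → returns -27:
  remove root -27; move last element -14 to root → [-14, -20, -11, -18, -9, 1, -1, 0]
  -14 vs smaller child -20 at index 1, swap → [-20, -14, -11, -18, -9, 1, -1, 0]
  -14 vs smaller child -18 at index 3, swap → [-20, -18, -11, -14, -9, 1, -1, 0]
extract-min → returns -20:
  remove root -20; move last element 0 to root → [0, -18, -11, -14, -9, 1, -1]
  0 vs smaller child -18 at index 1, swap → [-18, 0, -11, -14, -9, 1, -1]
  0 vs smaller child -14 at index 3, swap → [-18, -14, -11, 0, -9, 1, -1]
insert -24:
  append -24 at index 7 → [-18, -14, -11, 0, -9, 1, -1, -24]
  -24 < parent 0 at index 3, swap → [-18, -14, -11, -24, -9, 1, -1, 0]
  -24 < parent -14 at index 1, swap → [-18, -24, -11, -14, -9, 1, -1, 0]
  -24 < parent -18 at index 0, swap → [-24, -18, -11, -14, -9, 1, -1, 0]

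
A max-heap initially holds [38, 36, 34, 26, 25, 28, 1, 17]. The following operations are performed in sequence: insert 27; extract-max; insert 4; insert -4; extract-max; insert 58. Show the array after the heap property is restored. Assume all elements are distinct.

[58, 34, 28, 26, 27, -4, 1, 17, 4, 25]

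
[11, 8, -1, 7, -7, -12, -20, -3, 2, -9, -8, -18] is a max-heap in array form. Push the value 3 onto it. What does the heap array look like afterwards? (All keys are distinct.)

[11, 8, 3, 7, -7, -1, -20, -3, 2, -9, -8, -18, -12]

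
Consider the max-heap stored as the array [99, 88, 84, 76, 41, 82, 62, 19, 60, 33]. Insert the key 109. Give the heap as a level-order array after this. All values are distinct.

append 109 at index 10 → [99, 88, 84, 76, 41, 82, 62, 19, 60, 33, 109]
109 > parent 41 at index 4, swap → [99, 88, 84, 76, 109, 82, 62, 19, 60, 33, 41]
109 > parent 88 at index 1, swap → [99, 109, 84, 76, 88, 82, 62, 19, 60, 33, 41]
109 > parent 99 at index 0, swap → [109, 99, 84, 76, 88, 82, 62, 19, 60, 33, 41]

[109, 99, 84, 76, 88, 82, 62, 19, 60, 33, 41]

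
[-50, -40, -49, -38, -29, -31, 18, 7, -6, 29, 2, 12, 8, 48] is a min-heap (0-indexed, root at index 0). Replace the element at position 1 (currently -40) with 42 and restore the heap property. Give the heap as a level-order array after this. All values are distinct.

[-50, -38, -49, -6, -29, -31, 18, 7, 42, 29, 2, 12, 8, 48]

set index 1 from -40 to 42 → [-50, 42, -49, -38, -29, -31, 18, 7, -6, 29, 2, 12, 8, 48]
42 vs smaller child -38 at index 3, swap → [-50, -38, -49, 42, -29, -31, 18, 7, -6, 29, 2, 12, 8, 48]
42 vs smaller child -6 at index 8, swap → [-50, -38, -49, -6, -29, -31, 18, 7, 42, 29, 2, 12, 8, 48]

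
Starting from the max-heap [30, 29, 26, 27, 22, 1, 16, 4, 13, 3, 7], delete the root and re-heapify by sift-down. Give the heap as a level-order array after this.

remove root 30; move last element 7 to root → [7, 29, 26, 27, 22, 1, 16, 4, 13, 3]
7 vs larger child 29 at index 1, swap → [29, 7, 26, 27, 22, 1, 16, 4, 13, 3]
7 vs larger child 27 at index 3, swap → [29, 27, 26, 7, 22, 1, 16, 4, 13, 3]
7 vs larger child 13 at index 8, swap → [29, 27, 26, 13, 22, 1, 16, 4, 7, 3]

[29, 27, 26, 13, 22, 1, 16, 4, 7, 3]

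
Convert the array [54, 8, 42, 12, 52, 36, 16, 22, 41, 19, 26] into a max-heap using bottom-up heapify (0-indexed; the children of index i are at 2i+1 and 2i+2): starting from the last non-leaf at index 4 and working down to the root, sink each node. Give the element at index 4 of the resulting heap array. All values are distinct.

26

sift down from index 4: already satisfies heap property
sift down from index 3:
  12 vs larger child 41 at index 8, swap → [54, 8, 42, 41, 52, 36, 16, 22, 12, 19, 26]
sift down from index 2: already satisfies heap property
sift down from index 1:
  8 vs larger child 52 at index 4, swap → [54, 52, 42, 41, 8, 36, 16, 22, 12, 19, 26]
  8 vs larger child 26 at index 10, swap → [54, 52, 42, 41, 26, 36, 16, 22, 12, 19, 8]
sift down from index 0: already satisfies heap property
resulting array: [54, 52, 42, 41, 26, 36, 16, 22, 12, 19, 8]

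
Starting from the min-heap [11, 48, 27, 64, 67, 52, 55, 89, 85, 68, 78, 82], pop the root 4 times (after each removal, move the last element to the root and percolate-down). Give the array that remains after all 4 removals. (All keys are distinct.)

extract-min #1 returns 11:
  remove root 11; move last element 82 to root → [82, 48, 27, 64, 67, 52, 55, 89, 85, 68, 78]
  82 vs smaller child 27 at index 2, swap → [27, 48, 82, 64, 67, 52, 55, 89, 85, 68, 78]
  82 vs smaller child 52 at index 5, swap → [27, 48, 52, 64, 67, 82, 55, 89, 85, 68, 78]
extract-min #2 returns 27:
  remove root 27; move last element 78 to root → [78, 48, 52, 64, 67, 82, 55, 89, 85, 68]
  78 vs smaller child 48 at index 1, swap → [48, 78, 52, 64, 67, 82, 55, 89, 85, 68]
  78 vs smaller child 64 at index 3, swap → [48, 64, 52, 78, 67, 82, 55, 89, 85, 68]
extract-min #3 returns 48:
  remove root 48; move last element 68 to root → [68, 64, 52, 78, 67, 82, 55, 89, 85]
  68 vs smaller child 52 at index 2, swap → [52, 64, 68, 78, 67, 82, 55, 89, 85]
  68 vs smaller child 55 at index 6, swap → [52, 64, 55, 78, 67, 82, 68, 89, 85]
extract-min #4 returns 52:
  remove root 52; move last element 85 to root → [85, 64, 55, 78, 67, 82, 68, 89]
  85 vs smaller child 55 at index 2, swap → [55, 64, 85, 78, 67, 82, 68, 89]
  85 vs smaller child 68 at index 6, swap → [55, 64, 68, 78, 67, 82, 85, 89]

[55, 64, 68, 78, 67, 82, 85, 89]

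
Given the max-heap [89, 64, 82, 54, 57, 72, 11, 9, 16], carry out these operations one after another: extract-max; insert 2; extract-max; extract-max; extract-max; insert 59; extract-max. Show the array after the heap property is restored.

[57, 54, 16, 11, 9, 2]

extract-max → returns 89:
  remove root 89; move last element 16 to root → [16, 64, 82, 54, 57, 72, 11, 9]
  16 vs larger child 82 at index 2, swap → [82, 64, 16, 54, 57, 72, 11, 9]
  16 vs larger child 72 at index 5, swap → [82, 64, 72, 54, 57, 16, 11, 9]
insert 2:
  append 2 at index 8 → [82, 64, 72, 54, 57, 16, 11, 9, 2] (no swap needed)
extract-max → returns 82:
  remove root 82; move last element 2 to root → [2, 64, 72, 54, 57, 16, 11, 9]
  2 vs larger child 72 at index 2, swap → [72, 64, 2, 54, 57, 16, 11, 9]
  2 vs larger child 16 at index 5, swap → [72, 64, 16, 54, 57, 2, 11, 9]
extract-max → returns 72:
  remove root 72; move last element 9 to root → [9, 64, 16, 54, 57, 2, 11]
  9 vs larger child 64 at index 1, swap → [64, 9, 16, 54, 57, 2, 11]
  9 vs larger child 57 at index 4, swap → [64, 57, 16, 54, 9, 2, 11]
extract-max → returns 64:
  remove root 64; move last element 11 to root → [11, 57, 16, 54, 9, 2]
  11 vs larger child 57 at index 1, swap → [57, 11, 16, 54, 9, 2]
  11 vs larger child 54 at index 3, swap → [57, 54, 16, 11, 9, 2]
insert 59:
  append 59 at index 6 → [57, 54, 16, 11, 9, 2, 59]
  59 > parent 16 at index 2, swap → [57, 54, 59, 11, 9, 2, 16]
  59 > parent 57 at index 0, swap → [59, 54, 57, 11, 9, 2, 16]
extract-max → returns 59:
  remove root 59; move last element 16 to root → [16, 54, 57, 11, 9, 2]
  16 vs larger child 57 at index 2, swap → [57, 54, 16, 11, 9, 2]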